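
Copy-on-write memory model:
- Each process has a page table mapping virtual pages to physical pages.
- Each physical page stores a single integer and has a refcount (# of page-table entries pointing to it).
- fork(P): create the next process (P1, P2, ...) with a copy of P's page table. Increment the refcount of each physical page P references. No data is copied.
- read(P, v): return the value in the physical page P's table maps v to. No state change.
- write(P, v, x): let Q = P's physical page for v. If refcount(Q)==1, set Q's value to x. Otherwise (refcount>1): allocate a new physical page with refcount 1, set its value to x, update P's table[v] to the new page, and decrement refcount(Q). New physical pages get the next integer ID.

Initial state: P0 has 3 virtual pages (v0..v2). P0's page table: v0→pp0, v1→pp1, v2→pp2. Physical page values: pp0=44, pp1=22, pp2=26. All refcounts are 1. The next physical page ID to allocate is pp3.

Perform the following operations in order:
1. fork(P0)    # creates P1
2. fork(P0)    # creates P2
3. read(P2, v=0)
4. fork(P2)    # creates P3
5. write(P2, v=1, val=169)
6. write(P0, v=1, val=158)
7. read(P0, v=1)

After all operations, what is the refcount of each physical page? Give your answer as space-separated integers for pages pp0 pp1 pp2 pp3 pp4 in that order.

Answer: 4 2 4 1 1

Derivation:
Op 1: fork(P0) -> P1. 3 ppages; refcounts: pp0:2 pp1:2 pp2:2
Op 2: fork(P0) -> P2. 3 ppages; refcounts: pp0:3 pp1:3 pp2:3
Op 3: read(P2, v0) -> 44. No state change.
Op 4: fork(P2) -> P3. 3 ppages; refcounts: pp0:4 pp1:4 pp2:4
Op 5: write(P2, v1, 169). refcount(pp1)=4>1 -> COPY to pp3. 4 ppages; refcounts: pp0:4 pp1:3 pp2:4 pp3:1
Op 6: write(P0, v1, 158). refcount(pp1)=3>1 -> COPY to pp4. 5 ppages; refcounts: pp0:4 pp1:2 pp2:4 pp3:1 pp4:1
Op 7: read(P0, v1) -> 158. No state change.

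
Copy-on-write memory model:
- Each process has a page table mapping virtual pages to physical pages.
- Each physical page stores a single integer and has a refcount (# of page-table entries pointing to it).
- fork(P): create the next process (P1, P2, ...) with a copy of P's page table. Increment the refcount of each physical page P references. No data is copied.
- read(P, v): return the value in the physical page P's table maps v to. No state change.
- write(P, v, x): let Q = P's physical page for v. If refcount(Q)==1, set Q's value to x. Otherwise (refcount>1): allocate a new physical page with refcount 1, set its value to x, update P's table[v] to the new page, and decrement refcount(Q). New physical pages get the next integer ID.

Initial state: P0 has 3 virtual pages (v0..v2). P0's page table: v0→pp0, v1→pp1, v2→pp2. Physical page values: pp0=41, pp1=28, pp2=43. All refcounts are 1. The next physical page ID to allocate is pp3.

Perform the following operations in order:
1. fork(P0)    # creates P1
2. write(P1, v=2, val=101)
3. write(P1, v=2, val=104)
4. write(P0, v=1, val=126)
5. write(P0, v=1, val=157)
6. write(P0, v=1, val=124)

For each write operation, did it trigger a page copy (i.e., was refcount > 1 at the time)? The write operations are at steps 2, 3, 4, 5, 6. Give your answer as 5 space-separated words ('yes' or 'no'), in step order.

Op 1: fork(P0) -> P1. 3 ppages; refcounts: pp0:2 pp1:2 pp2:2
Op 2: write(P1, v2, 101). refcount(pp2)=2>1 -> COPY to pp3. 4 ppages; refcounts: pp0:2 pp1:2 pp2:1 pp3:1
Op 3: write(P1, v2, 104). refcount(pp3)=1 -> write in place. 4 ppages; refcounts: pp0:2 pp1:2 pp2:1 pp3:1
Op 4: write(P0, v1, 126). refcount(pp1)=2>1 -> COPY to pp4. 5 ppages; refcounts: pp0:2 pp1:1 pp2:1 pp3:1 pp4:1
Op 5: write(P0, v1, 157). refcount(pp4)=1 -> write in place. 5 ppages; refcounts: pp0:2 pp1:1 pp2:1 pp3:1 pp4:1
Op 6: write(P0, v1, 124). refcount(pp4)=1 -> write in place. 5 ppages; refcounts: pp0:2 pp1:1 pp2:1 pp3:1 pp4:1

yes no yes no no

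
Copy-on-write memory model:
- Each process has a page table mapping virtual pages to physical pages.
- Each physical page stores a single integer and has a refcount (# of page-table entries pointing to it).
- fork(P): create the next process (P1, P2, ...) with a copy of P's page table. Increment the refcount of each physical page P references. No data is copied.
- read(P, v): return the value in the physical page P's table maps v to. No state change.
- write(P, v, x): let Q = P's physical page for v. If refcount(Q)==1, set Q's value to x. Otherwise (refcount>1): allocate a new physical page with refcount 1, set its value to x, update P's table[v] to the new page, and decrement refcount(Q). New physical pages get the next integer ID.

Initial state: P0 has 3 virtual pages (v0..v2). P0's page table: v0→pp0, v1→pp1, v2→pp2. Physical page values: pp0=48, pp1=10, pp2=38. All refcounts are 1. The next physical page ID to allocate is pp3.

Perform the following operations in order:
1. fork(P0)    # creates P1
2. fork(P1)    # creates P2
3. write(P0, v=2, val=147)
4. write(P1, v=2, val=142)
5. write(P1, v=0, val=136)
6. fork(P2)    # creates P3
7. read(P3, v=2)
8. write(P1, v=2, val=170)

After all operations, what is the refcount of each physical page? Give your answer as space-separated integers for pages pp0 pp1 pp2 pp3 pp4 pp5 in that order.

Op 1: fork(P0) -> P1. 3 ppages; refcounts: pp0:2 pp1:2 pp2:2
Op 2: fork(P1) -> P2. 3 ppages; refcounts: pp0:3 pp1:3 pp2:3
Op 3: write(P0, v2, 147). refcount(pp2)=3>1 -> COPY to pp3. 4 ppages; refcounts: pp0:3 pp1:3 pp2:2 pp3:1
Op 4: write(P1, v2, 142). refcount(pp2)=2>1 -> COPY to pp4. 5 ppages; refcounts: pp0:3 pp1:3 pp2:1 pp3:1 pp4:1
Op 5: write(P1, v0, 136). refcount(pp0)=3>1 -> COPY to pp5. 6 ppages; refcounts: pp0:2 pp1:3 pp2:1 pp3:1 pp4:1 pp5:1
Op 6: fork(P2) -> P3. 6 ppages; refcounts: pp0:3 pp1:4 pp2:2 pp3:1 pp4:1 pp5:1
Op 7: read(P3, v2) -> 38. No state change.
Op 8: write(P1, v2, 170). refcount(pp4)=1 -> write in place. 6 ppages; refcounts: pp0:3 pp1:4 pp2:2 pp3:1 pp4:1 pp5:1

Answer: 3 4 2 1 1 1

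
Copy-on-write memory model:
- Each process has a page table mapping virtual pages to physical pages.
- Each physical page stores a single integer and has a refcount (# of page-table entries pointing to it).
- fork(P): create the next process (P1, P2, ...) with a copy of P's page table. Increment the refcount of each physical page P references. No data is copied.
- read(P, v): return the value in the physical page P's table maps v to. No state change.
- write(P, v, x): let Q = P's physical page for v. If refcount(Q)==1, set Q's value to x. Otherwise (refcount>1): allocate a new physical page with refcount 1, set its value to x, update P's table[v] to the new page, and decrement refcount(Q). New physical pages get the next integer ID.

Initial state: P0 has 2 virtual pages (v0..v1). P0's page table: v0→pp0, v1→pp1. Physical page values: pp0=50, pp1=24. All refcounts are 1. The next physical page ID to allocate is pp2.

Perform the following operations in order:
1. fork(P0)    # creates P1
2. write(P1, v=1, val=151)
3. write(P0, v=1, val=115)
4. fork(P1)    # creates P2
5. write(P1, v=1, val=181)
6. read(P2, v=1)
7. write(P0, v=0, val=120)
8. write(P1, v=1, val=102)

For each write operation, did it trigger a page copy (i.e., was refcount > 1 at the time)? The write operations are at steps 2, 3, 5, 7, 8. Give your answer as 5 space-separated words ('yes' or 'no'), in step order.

Op 1: fork(P0) -> P1. 2 ppages; refcounts: pp0:2 pp1:2
Op 2: write(P1, v1, 151). refcount(pp1)=2>1 -> COPY to pp2. 3 ppages; refcounts: pp0:2 pp1:1 pp2:1
Op 3: write(P0, v1, 115). refcount(pp1)=1 -> write in place. 3 ppages; refcounts: pp0:2 pp1:1 pp2:1
Op 4: fork(P1) -> P2. 3 ppages; refcounts: pp0:3 pp1:1 pp2:2
Op 5: write(P1, v1, 181). refcount(pp2)=2>1 -> COPY to pp3. 4 ppages; refcounts: pp0:3 pp1:1 pp2:1 pp3:1
Op 6: read(P2, v1) -> 151. No state change.
Op 7: write(P0, v0, 120). refcount(pp0)=3>1 -> COPY to pp4. 5 ppages; refcounts: pp0:2 pp1:1 pp2:1 pp3:1 pp4:1
Op 8: write(P1, v1, 102). refcount(pp3)=1 -> write in place. 5 ppages; refcounts: pp0:2 pp1:1 pp2:1 pp3:1 pp4:1

yes no yes yes no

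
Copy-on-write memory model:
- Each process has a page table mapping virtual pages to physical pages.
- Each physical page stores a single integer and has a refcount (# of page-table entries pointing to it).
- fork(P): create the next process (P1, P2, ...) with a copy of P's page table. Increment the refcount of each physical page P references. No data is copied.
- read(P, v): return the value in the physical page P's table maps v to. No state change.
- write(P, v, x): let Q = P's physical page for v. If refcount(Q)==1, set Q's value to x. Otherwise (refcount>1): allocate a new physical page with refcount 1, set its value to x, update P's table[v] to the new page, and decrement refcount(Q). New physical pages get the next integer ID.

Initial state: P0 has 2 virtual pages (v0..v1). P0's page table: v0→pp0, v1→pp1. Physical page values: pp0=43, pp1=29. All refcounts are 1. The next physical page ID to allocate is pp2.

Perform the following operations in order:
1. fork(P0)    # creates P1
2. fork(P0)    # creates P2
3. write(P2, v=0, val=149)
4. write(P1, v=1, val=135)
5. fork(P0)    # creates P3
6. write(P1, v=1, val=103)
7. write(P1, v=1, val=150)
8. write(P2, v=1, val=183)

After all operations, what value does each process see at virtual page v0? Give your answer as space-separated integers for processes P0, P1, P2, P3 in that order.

Answer: 43 43 149 43

Derivation:
Op 1: fork(P0) -> P1. 2 ppages; refcounts: pp0:2 pp1:2
Op 2: fork(P0) -> P2. 2 ppages; refcounts: pp0:3 pp1:3
Op 3: write(P2, v0, 149). refcount(pp0)=3>1 -> COPY to pp2. 3 ppages; refcounts: pp0:2 pp1:3 pp2:1
Op 4: write(P1, v1, 135). refcount(pp1)=3>1 -> COPY to pp3. 4 ppages; refcounts: pp0:2 pp1:2 pp2:1 pp3:1
Op 5: fork(P0) -> P3. 4 ppages; refcounts: pp0:3 pp1:3 pp2:1 pp3:1
Op 6: write(P1, v1, 103). refcount(pp3)=1 -> write in place. 4 ppages; refcounts: pp0:3 pp1:3 pp2:1 pp3:1
Op 7: write(P1, v1, 150). refcount(pp3)=1 -> write in place. 4 ppages; refcounts: pp0:3 pp1:3 pp2:1 pp3:1
Op 8: write(P2, v1, 183). refcount(pp1)=3>1 -> COPY to pp4. 5 ppages; refcounts: pp0:3 pp1:2 pp2:1 pp3:1 pp4:1
P0: v0 -> pp0 = 43
P1: v0 -> pp0 = 43
P2: v0 -> pp2 = 149
P3: v0 -> pp0 = 43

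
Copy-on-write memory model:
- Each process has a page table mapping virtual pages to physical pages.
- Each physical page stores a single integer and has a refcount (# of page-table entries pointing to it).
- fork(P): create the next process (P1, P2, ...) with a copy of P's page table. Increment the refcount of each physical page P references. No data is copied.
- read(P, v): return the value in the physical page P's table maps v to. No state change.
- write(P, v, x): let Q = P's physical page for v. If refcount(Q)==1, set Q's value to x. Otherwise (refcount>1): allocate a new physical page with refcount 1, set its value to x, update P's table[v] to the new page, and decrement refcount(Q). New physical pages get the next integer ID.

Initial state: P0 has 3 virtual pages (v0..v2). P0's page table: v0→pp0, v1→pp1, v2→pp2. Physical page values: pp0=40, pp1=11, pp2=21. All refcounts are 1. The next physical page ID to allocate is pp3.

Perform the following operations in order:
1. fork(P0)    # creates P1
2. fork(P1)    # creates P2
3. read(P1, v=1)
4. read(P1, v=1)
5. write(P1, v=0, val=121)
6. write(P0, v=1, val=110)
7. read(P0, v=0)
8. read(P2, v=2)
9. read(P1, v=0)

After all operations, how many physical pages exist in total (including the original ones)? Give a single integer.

Op 1: fork(P0) -> P1. 3 ppages; refcounts: pp0:2 pp1:2 pp2:2
Op 2: fork(P1) -> P2. 3 ppages; refcounts: pp0:3 pp1:3 pp2:3
Op 3: read(P1, v1) -> 11. No state change.
Op 4: read(P1, v1) -> 11. No state change.
Op 5: write(P1, v0, 121). refcount(pp0)=3>1 -> COPY to pp3. 4 ppages; refcounts: pp0:2 pp1:3 pp2:3 pp3:1
Op 6: write(P0, v1, 110). refcount(pp1)=3>1 -> COPY to pp4. 5 ppages; refcounts: pp0:2 pp1:2 pp2:3 pp3:1 pp4:1
Op 7: read(P0, v0) -> 40. No state change.
Op 8: read(P2, v2) -> 21. No state change.
Op 9: read(P1, v0) -> 121. No state change.

Answer: 5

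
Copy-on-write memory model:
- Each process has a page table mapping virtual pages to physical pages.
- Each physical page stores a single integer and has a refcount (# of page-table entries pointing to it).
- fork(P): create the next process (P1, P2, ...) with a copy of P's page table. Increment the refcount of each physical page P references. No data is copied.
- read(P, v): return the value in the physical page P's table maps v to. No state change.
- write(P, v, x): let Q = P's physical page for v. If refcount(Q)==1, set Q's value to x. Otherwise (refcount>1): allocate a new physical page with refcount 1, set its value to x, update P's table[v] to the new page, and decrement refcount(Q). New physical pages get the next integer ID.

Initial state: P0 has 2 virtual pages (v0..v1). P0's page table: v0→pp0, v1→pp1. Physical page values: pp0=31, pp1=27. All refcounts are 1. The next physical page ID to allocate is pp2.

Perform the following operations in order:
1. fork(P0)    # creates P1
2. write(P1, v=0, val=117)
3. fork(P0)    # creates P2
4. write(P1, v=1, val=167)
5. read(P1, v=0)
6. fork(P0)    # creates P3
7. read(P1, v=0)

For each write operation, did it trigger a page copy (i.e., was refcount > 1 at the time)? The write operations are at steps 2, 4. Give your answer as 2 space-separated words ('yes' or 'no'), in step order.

Op 1: fork(P0) -> P1. 2 ppages; refcounts: pp0:2 pp1:2
Op 2: write(P1, v0, 117). refcount(pp0)=2>1 -> COPY to pp2. 3 ppages; refcounts: pp0:1 pp1:2 pp2:1
Op 3: fork(P0) -> P2. 3 ppages; refcounts: pp0:2 pp1:3 pp2:1
Op 4: write(P1, v1, 167). refcount(pp1)=3>1 -> COPY to pp3. 4 ppages; refcounts: pp0:2 pp1:2 pp2:1 pp3:1
Op 5: read(P1, v0) -> 117. No state change.
Op 6: fork(P0) -> P3. 4 ppages; refcounts: pp0:3 pp1:3 pp2:1 pp3:1
Op 7: read(P1, v0) -> 117. No state change.

yes yes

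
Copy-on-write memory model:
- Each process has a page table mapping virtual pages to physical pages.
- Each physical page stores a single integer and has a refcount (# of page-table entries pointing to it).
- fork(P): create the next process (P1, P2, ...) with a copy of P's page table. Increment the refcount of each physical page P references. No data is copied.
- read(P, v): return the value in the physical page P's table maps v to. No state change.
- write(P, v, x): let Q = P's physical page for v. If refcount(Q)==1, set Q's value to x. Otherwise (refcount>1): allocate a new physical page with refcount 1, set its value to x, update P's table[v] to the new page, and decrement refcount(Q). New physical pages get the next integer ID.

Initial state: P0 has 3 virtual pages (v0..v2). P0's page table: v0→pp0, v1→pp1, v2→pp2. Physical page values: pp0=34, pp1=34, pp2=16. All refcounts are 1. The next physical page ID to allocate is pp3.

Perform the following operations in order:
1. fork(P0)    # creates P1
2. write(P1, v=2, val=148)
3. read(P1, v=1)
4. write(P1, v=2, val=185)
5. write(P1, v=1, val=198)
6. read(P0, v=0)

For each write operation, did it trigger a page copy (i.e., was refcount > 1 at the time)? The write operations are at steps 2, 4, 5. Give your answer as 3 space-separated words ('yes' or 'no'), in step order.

Op 1: fork(P0) -> P1. 3 ppages; refcounts: pp0:2 pp1:2 pp2:2
Op 2: write(P1, v2, 148). refcount(pp2)=2>1 -> COPY to pp3. 4 ppages; refcounts: pp0:2 pp1:2 pp2:1 pp3:1
Op 3: read(P1, v1) -> 34. No state change.
Op 4: write(P1, v2, 185). refcount(pp3)=1 -> write in place. 4 ppages; refcounts: pp0:2 pp1:2 pp2:1 pp3:1
Op 5: write(P1, v1, 198). refcount(pp1)=2>1 -> COPY to pp4. 5 ppages; refcounts: pp0:2 pp1:1 pp2:1 pp3:1 pp4:1
Op 6: read(P0, v0) -> 34. No state change.

yes no yes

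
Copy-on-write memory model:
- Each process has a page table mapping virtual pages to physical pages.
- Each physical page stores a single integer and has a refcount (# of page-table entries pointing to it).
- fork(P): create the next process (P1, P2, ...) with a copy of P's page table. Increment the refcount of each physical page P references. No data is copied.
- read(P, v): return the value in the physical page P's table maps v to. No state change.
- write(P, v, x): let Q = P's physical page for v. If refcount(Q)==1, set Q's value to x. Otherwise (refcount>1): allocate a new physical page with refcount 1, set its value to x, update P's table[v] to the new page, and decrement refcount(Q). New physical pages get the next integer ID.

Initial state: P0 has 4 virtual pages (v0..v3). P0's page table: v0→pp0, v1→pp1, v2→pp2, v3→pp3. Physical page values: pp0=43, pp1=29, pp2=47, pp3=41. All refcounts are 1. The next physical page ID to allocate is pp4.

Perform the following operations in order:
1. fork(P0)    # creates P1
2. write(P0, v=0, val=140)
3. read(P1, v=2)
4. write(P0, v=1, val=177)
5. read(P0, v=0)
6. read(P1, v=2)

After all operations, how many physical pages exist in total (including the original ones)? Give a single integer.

Answer: 6

Derivation:
Op 1: fork(P0) -> P1. 4 ppages; refcounts: pp0:2 pp1:2 pp2:2 pp3:2
Op 2: write(P0, v0, 140). refcount(pp0)=2>1 -> COPY to pp4. 5 ppages; refcounts: pp0:1 pp1:2 pp2:2 pp3:2 pp4:1
Op 3: read(P1, v2) -> 47. No state change.
Op 4: write(P0, v1, 177). refcount(pp1)=2>1 -> COPY to pp5. 6 ppages; refcounts: pp0:1 pp1:1 pp2:2 pp3:2 pp4:1 pp5:1
Op 5: read(P0, v0) -> 140. No state change.
Op 6: read(P1, v2) -> 47. No state change.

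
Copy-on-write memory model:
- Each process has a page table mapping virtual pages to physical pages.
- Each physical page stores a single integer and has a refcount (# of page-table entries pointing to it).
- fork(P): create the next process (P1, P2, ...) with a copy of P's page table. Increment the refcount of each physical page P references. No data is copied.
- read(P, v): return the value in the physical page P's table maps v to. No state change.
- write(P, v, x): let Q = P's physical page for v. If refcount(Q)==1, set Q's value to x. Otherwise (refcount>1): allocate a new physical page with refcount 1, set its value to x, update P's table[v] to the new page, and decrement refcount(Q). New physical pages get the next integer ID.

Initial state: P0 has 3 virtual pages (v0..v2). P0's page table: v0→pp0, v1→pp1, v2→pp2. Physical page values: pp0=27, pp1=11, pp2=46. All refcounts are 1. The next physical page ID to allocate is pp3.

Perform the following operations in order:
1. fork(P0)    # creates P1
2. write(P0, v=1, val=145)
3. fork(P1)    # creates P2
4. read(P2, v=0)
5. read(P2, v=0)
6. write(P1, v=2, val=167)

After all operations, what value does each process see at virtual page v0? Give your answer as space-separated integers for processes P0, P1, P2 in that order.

Answer: 27 27 27

Derivation:
Op 1: fork(P0) -> P1. 3 ppages; refcounts: pp0:2 pp1:2 pp2:2
Op 2: write(P0, v1, 145). refcount(pp1)=2>1 -> COPY to pp3. 4 ppages; refcounts: pp0:2 pp1:1 pp2:2 pp3:1
Op 3: fork(P1) -> P2. 4 ppages; refcounts: pp0:3 pp1:2 pp2:3 pp3:1
Op 4: read(P2, v0) -> 27. No state change.
Op 5: read(P2, v0) -> 27. No state change.
Op 6: write(P1, v2, 167). refcount(pp2)=3>1 -> COPY to pp4. 5 ppages; refcounts: pp0:3 pp1:2 pp2:2 pp3:1 pp4:1
P0: v0 -> pp0 = 27
P1: v0 -> pp0 = 27
P2: v0 -> pp0 = 27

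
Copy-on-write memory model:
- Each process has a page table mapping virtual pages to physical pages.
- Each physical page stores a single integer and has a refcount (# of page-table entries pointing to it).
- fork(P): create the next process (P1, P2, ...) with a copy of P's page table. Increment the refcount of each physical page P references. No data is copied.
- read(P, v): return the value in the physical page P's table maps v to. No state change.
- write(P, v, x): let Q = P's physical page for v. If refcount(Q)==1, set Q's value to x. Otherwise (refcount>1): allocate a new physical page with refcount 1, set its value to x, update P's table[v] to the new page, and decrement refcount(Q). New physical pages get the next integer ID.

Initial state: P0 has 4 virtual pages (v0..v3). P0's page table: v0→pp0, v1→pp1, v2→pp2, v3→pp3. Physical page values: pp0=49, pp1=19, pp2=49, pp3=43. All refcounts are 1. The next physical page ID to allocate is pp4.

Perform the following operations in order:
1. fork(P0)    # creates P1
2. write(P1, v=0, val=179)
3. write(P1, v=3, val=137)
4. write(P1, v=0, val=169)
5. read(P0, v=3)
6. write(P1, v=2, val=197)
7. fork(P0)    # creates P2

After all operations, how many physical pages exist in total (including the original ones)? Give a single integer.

Op 1: fork(P0) -> P1. 4 ppages; refcounts: pp0:2 pp1:2 pp2:2 pp3:2
Op 2: write(P1, v0, 179). refcount(pp0)=2>1 -> COPY to pp4. 5 ppages; refcounts: pp0:1 pp1:2 pp2:2 pp3:2 pp4:1
Op 3: write(P1, v3, 137). refcount(pp3)=2>1 -> COPY to pp5. 6 ppages; refcounts: pp0:1 pp1:2 pp2:2 pp3:1 pp4:1 pp5:1
Op 4: write(P1, v0, 169). refcount(pp4)=1 -> write in place. 6 ppages; refcounts: pp0:1 pp1:2 pp2:2 pp3:1 pp4:1 pp5:1
Op 5: read(P0, v3) -> 43. No state change.
Op 6: write(P1, v2, 197). refcount(pp2)=2>1 -> COPY to pp6. 7 ppages; refcounts: pp0:1 pp1:2 pp2:1 pp3:1 pp4:1 pp5:1 pp6:1
Op 7: fork(P0) -> P2. 7 ppages; refcounts: pp0:2 pp1:3 pp2:2 pp3:2 pp4:1 pp5:1 pp6:1

Answer: 7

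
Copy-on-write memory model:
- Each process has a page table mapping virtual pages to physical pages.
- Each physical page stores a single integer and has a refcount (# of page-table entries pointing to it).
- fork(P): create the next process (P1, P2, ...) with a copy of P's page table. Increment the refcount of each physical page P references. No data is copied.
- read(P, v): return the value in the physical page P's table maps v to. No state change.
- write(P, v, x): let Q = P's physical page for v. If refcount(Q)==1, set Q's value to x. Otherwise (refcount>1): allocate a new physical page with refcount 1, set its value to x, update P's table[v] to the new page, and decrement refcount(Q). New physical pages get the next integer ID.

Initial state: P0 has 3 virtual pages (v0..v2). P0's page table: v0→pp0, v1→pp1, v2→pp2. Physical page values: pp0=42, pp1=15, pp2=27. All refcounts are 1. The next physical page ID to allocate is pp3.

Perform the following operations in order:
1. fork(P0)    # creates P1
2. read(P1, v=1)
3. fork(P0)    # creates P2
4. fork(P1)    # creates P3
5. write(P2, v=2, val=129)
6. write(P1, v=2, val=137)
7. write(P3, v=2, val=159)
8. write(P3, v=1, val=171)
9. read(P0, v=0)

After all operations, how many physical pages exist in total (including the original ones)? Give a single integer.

Answer: 7

Derivation:
Op 1: fork(P0) -> P1. 3 ppages; refcounts: pp0:2 pp1:2 pp2:2
Op 2: read(P1, v1) -> 15. No state change.
Op 3: fork(P0) -> P2. 3 ppages; refcounts: pp0:3 pp1:3 pp2:3
Op 4: fork(P1) -> P3. 3 ppages; refcounts: pp0:4 pp1:4 pp2:4
Op 5: write(P2, v2, 129). refcount(pp2)=4>1 -> COPY to pp3. 4 ppages; refcounts: pp0:4 pp1:4 pp2:3 pp3:1
Op 6: write(P1, v2, 137). refcount(pp2)=3>1 -> COPY to pp4. 5 ppages; refcounts: pp0:4 pp1:4 pp2:2 pp3:1 pp4:1
Op 7: write(P3, v2, 159). refcount(pp2)=2>1 -> COPY to pp5. 6 ppages; refcounts: pp0:4 pp1:4 pp2:1 pp3:1 pp4:1 pp5:1
Op 8: write(P3, v1, 171). refcount(pp1)=4>1 -> COPY to pp6. 7 ppages; refcounts: pp0:4 pp1:3 pp2:1 pp3:1 pp4:1 pp5:1 pp6:1
Op 9: read(P0, v0) -> 42. No state change.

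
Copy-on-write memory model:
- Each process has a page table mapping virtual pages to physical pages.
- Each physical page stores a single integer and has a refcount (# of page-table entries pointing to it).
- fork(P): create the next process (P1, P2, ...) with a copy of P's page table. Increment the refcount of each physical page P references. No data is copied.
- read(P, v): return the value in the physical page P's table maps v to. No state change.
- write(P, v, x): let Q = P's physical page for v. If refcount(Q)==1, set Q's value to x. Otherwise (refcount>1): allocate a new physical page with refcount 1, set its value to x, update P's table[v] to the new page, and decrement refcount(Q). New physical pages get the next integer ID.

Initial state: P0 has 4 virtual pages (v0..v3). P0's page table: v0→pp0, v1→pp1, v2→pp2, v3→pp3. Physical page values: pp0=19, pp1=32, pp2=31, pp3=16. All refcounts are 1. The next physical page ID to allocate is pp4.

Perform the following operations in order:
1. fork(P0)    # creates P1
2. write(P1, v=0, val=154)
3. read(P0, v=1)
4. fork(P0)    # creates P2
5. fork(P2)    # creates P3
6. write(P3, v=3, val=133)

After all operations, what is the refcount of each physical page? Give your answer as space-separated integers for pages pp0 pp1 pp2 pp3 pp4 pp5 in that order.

Op 1: fork(P0) -> P1. 4 ppages; refcounts: pp0:2 pp1:2 pp2:2 pp3:2
Op 2: write(P1, v0, 154). refcount(pp0)=2>1 -> COPY to pp4. 5 ppages; refcounts: pp0:1 pp1:2 pp2:2 pp3:2 pp4:1
Op 3: read(P0, v1) -> 32. No state change.
Op 4: fork(P0) -> P2. 5 ppages; refcounts: pp0:2 pp1:3 pp2:3 pp3:3 pp4:1
Op 5: fork(P2) -> P3. 5 ppages; refcounts: pp0:3 pp1:4 pp2:4 pp3:4 pp4:1
Op 6: write(P3, v3, 133). refcount(pp3)=4>1 -> COPY to pp5. 6 ppages; refcounts: pp0:3 pp1:4 pp2:4 pp3:3 pp4:1 pp5:1

Answer: 3 4 4 3 1 1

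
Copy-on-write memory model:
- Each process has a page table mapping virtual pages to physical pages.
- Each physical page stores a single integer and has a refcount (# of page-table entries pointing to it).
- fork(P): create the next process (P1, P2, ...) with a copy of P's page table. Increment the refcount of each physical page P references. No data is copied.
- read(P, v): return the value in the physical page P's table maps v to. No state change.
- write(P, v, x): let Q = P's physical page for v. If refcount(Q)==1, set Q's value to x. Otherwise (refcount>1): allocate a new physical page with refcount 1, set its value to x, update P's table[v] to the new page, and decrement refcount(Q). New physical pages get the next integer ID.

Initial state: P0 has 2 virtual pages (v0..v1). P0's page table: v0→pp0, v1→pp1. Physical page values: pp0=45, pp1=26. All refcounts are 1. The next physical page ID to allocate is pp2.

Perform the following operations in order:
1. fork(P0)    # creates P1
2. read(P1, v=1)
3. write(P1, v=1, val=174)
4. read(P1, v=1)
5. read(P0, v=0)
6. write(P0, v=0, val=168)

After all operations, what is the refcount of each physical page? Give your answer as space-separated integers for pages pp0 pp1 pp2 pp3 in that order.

Op 1: fork(P0) -> P1. 2 ppages; refcounts: pp0:2 pp1:2
Op 2: read(P1, v1) -> 26. No state change.
Op 3: write(P1, v1, 174). refcount(pp1)=2>1 -> COPY to pp2. 3 ppages; refcounts: pp0:2 pp1:1 pp2:1
Op 4: read(P1, v1) -> 174. No state change.
Op 5: read(P0, v0) -> 45. No state change.
Op 6: write(P0, v0, 168). refcount(pp0)=2>1 -> COPY to pp3. 4 ppages; refcounts: pp0:1 pp1:1 pp2:1 pp3:1

Answer: 1 1 1 1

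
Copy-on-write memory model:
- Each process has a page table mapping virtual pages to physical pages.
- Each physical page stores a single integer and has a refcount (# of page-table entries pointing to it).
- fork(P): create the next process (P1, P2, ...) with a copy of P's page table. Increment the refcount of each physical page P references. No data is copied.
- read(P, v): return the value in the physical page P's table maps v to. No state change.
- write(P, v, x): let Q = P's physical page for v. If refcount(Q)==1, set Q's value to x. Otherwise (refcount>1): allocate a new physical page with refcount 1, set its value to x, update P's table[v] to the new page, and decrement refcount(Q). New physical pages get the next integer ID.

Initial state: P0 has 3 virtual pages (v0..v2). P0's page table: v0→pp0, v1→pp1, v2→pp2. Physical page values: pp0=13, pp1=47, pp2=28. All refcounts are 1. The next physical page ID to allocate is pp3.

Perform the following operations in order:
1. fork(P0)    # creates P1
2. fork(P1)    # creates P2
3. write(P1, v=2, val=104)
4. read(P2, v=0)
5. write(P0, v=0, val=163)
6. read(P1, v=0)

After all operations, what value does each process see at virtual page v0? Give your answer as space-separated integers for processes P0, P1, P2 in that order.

Answer: 163 13 13

Derivation:
Op 1: fork(P0) -> P1. 3 ppages; refcounts: pp0:2 pp1:2 pp2:2
Op 2: fork(P1) -> P2. 3 ppages; refcounts: pp0:3 pp1:3 pp2:3
Op 3: write(P1, v2, 104). refcount(pp2)=3>1 -> COPY to pp3. 4 ppages; refcounts: pp0:3 pp1:3 pp2:2 pp3:1
Op 4: read(P2, v0) -> 13. No state change.
Op 5: write(P0, v0, 163). refcount(pp0)=3>1 -> COPY to pp4. 5 ppages; refcounts: pp0:2 pp1:3 pp2:2 pp3:1 pp4:1
Op 6: read(P1, v0) -> 13. No state change.
P0: v0 -> pp4 = 163
P1: v0 -> pp0 = 13
P2: v0 -> pp0 = 13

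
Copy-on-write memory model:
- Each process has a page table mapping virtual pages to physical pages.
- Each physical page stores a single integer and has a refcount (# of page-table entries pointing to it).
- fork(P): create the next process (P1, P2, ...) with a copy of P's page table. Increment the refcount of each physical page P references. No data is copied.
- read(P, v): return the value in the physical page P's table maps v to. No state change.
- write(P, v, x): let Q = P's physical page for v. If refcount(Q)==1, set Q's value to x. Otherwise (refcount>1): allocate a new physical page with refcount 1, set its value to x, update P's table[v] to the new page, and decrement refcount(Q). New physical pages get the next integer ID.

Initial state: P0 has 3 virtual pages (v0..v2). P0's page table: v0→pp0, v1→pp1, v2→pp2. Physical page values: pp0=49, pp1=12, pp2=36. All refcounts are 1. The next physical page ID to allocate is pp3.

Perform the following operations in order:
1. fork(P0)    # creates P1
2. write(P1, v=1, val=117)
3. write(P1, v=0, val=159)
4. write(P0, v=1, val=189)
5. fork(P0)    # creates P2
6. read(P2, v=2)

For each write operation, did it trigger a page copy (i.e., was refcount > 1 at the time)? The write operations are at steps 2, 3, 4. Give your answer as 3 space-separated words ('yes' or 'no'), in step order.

Op 1: fork(P0) -> P1. 3 ppages; refcounts: pp0:2 pp1:2 pp2:2
Op 2: write(P1, v1, 117). refcount(pp1)=2>1 -> COPY to pp3. 4 ppages; refcounts: pp0:2 pp1:1 pp2:2 pp3:1
Op 3: write(P1, v0, 159). refcount(pp0)=2>1 -> COPY to pp4. 5 ppages; refcounts: pp0:1 pp1:1 pp2:2 pp3:1 pp4:1
Op 4: write(P0, v1, 189). refcount(pp1)=1 -> write in place. 5 ppages; refcounts: pp0:1 pp1:1 pp2:2 pp3:1 pp4:1
Op 5: fork(P0) -> P2. 5 ppages; refcounts: pp0:2 pp1:2 pp2:3 pp3:1 pp4:1
Op 6: read(P2, v2) -> 36. No state change.

yes yes no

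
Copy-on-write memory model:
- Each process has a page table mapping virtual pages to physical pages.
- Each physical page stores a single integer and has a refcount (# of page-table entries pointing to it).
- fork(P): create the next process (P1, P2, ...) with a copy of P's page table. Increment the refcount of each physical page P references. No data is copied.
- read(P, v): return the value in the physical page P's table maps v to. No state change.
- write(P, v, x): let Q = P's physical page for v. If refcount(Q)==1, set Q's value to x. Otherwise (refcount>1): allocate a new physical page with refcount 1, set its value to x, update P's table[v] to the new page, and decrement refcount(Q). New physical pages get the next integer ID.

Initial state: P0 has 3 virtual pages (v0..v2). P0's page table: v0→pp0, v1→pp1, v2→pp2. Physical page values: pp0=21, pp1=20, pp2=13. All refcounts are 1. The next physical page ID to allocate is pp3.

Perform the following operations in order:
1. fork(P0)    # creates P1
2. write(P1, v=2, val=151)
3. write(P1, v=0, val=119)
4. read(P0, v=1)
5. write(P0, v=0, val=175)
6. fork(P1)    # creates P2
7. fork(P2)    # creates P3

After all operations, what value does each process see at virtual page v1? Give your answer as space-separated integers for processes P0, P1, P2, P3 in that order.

Op 1: fork(P0) -> P1. 3 ppages; refcounts: pp0:2 pp1:2 pp2:2
Op 2: write(P1, v2, 151). refcount(pp2)=2>1 -> COPY to pp3. 4 ppages; refcounts: pp0:2 pp1:2 pp2:1 pp3:1
Op 3: write(P1, v0, 119). refcount(pp0)=2>1 -> COPY to pp4. 5 ppages; refcounts: pp0:1 pp1:2 pp2:1 pp3:1 pp4:1
Op 4: read(P0, v1) -> 20. No state change.
Op 5: write(P0, v0, 175). refcount(pp0)=1 -> write in place. 5 ppages; refcounts: pp0:1 pp1:2 pp2:1 pp3:1 pp4:1
Op 6: fork(P1) -> P2. 5 ppages; refcounts: pp0:1 pp1:3 pp2:1 pp3:2 pp4:2
Op 7: fork(P2) -> P3. 5 ppages; refcounts: pp0:1 pp1:4 pp2:1 pp3:3 pp4:3
P0: v1 -> pp1 = 20
P1: v1 -> pp1 = 20
P2: v1 -> pp1 = 20
P3: v1 -> pp1 = 20

Answer: 20 20 20 20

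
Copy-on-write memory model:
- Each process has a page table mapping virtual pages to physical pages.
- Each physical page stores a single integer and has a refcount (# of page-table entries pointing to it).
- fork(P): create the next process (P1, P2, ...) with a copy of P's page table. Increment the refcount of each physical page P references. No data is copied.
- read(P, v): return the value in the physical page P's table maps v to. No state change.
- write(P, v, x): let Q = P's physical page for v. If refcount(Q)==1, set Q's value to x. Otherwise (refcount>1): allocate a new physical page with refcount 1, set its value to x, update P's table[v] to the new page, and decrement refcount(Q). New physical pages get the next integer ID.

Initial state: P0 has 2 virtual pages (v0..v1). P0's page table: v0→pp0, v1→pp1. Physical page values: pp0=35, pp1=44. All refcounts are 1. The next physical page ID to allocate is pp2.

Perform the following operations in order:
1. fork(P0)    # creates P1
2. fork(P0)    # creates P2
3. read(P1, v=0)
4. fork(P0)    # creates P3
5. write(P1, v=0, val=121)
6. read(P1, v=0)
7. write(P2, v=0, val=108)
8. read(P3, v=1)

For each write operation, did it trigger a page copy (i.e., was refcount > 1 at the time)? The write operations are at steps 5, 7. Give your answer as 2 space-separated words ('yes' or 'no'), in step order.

Op 1: fork(P0) -> P1. 2 ppages; refcounts: pp0:2 pp1:2
Op 2: fork(P0) -> P2. 2 ppages; refcounts: pp0:3 pp1:3
Op 3: read(P1, v0) -> 35. No state change.
Op 4: fork(P0) -> P3. 2 ppages; refcounts: pp0:4 pp1:4
Op 5: write(P1, v0, 121). refcount(pp0)=4>1 -> COPY to pp2. 3 ppages; refcounts: pp0:3 pp1:4 pp2:1
Op 6: read(P1, v0) -> 121. No state change.
Op 7: write(P2, v0, 108). refcount(pp0)=3>1 -> COPY to pp3. 4 ppages; refcounts: pp0:2 pp1:4 pp2:1 pp3:1
Op 8: read(P3, v1) -> 44. No state change.

yes yes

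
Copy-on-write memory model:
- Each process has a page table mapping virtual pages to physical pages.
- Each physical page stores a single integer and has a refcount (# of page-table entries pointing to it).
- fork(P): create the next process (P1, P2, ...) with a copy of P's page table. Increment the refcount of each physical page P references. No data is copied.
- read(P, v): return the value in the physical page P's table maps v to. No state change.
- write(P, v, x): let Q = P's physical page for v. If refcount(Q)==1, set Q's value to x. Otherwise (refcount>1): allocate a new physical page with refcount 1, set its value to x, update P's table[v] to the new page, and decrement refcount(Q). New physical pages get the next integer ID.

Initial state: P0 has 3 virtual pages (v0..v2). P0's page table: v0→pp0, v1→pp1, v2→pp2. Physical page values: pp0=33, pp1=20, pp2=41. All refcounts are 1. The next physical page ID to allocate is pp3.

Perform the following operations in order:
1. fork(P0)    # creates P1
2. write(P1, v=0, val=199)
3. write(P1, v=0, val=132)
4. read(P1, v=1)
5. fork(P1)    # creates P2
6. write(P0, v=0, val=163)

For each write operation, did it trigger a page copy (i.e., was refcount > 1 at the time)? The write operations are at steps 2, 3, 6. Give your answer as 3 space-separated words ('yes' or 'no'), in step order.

Op 1: fork(P0) -> P1. 3 ppages; refcounts: pp0:2 pp1:2 pp2:2
Op 2: write(P1, v0, 199). refcount(pp0)=2>1 -> COPY to pp3. 4 ppages; refcounts: pp0:1 pp1:2 pp2:2 pp3:1
Op 3: write(P1, v0, 132). refcount(pp3)=1 -> write in place. 4 ppages; refcounts: pp0:1 pp1:2 pp2:2 pp3:1
Op 4: read(P1, v1) -> 20. No state change.
Op 5: fork(P1) -> P2. 4 ppages; refcounts: pp0:1 pp1:3 pp2:3 pp3:2
Op 6: write(P0, v0, 163). refcount(pp0)=1 -> write in place. 4 ppages; refcounts: pp0:1 pp1:3 pp2:3 pp3:2

yes no no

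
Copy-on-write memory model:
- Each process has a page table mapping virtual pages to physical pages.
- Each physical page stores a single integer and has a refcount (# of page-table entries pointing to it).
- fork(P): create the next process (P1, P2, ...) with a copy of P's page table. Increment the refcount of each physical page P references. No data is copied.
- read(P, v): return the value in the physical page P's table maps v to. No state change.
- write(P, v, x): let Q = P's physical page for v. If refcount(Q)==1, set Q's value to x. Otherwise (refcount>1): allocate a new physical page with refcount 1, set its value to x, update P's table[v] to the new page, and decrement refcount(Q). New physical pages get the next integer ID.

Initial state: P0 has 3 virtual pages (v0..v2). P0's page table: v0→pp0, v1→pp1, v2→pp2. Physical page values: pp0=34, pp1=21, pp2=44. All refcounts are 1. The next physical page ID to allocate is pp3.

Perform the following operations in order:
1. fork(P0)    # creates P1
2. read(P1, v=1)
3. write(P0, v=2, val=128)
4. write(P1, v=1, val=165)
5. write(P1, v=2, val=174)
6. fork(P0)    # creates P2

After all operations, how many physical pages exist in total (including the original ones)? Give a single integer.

Answer: 5

Derivation:
Op 1: fork(P0) -> P1. 3 ppages; refcounts: pp0:2 pp1:2 pp2:2
Op 2: read(P1, v1) -> 21. No state change.
Op 3: write(P0, v2, 128). refcount(pp2)=2>1 -> COPY to pp3. 4 ppages; refcounts: pp0:2 pp1:2 pp2:1 pp3:1
Op 4: write(P1, v1, 165). refcount(pp1)=2>1 -> COPY to pp4. 5 ppages; refcounts: pp0:2 pp1:1 pp2:1 pp3:1 pp4:1
Op 5: write(P1, v2, 174). refcount(pp2)=1 -> write in place. 5 ppages; refcounts: pp0:2 pp1:1 pp2:1 pp3:1 pp4:1
Op 6: fork(P0) -> P2. 5 ppages; refcounts: pp0:3 pp1:2 pp2:1 pp3:2 pp4:1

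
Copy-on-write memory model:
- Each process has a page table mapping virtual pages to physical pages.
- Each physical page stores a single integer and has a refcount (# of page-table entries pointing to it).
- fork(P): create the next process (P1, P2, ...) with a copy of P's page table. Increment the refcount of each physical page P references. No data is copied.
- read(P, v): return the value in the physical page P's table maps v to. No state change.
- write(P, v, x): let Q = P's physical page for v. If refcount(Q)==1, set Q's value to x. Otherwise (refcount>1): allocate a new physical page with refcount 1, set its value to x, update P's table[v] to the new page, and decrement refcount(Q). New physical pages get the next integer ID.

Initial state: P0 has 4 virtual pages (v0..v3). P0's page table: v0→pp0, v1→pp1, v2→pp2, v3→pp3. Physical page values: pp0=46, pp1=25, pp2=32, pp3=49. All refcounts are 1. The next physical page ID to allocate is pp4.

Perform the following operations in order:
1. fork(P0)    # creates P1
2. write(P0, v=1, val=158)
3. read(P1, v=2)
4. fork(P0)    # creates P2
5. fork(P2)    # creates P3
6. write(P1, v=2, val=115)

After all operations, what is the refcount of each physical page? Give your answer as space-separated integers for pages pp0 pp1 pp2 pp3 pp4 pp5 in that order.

Answer: 4 1 3 4 3 1

Derivation:
Op 1: fork(P0) -> P1. 4 ppages; refcounts: pp0:2 pp1:2 pp2:2 pp3:2
Op 2: write(P0, v1, 158). refcount(pp1)=2>1 -> COPY to pp4. 5 ppages; refcounts: pp0:2 pp1:1 pp2:2 pp3:2 pp4:1
Op 3: read(P1, v2) -> 32. No state change.
Op 4: fork(P0) -> P2. 5 ppages; refcounts: pp0:3 pp1:1 pp2:3 pp3:3 pp4:2
Op 5: fork(P2) -> P3. 5 ppages; refcounts: pp0:4 pp1:1 pp2:4 pp3:4 pp4:3
Op 6: write(P1, v2, 115). refcount(pp2)=4>1 -> COPY to pp5. 6 ppages; refcounts: pp0:4 pp1:1 pp2:3 pp3:4 pp4:3 pp5:1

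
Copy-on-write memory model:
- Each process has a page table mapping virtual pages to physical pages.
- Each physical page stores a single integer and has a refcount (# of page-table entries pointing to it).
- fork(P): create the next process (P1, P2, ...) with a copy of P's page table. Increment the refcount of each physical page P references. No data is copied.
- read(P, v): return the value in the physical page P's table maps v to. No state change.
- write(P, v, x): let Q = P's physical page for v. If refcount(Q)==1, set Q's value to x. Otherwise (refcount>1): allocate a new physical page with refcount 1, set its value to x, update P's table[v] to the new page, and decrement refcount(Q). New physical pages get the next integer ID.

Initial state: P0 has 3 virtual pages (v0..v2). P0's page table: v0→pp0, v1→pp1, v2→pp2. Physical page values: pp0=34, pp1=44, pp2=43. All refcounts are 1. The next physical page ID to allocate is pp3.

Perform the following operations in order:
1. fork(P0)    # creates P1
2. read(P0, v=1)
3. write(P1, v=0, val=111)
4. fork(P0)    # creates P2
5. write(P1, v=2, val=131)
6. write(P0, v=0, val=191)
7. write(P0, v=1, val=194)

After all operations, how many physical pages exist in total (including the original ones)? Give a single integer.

Op 1: fork(P0) -> P1. 3 ppages; refcounts: pp0:2 pp1:2 pp2:2
Op 2: read(P0, v1) -> 44. No state change.
Op 3: write(P1, v0, 111). refcount(pp0)=2>1 -> COPY to pp3. 4 ppages; refcounts: pp0:1 pp1:2 pp2:2 pp3:1
Op 4: fork(P0) -> P2. 4 ppages; refcounts: pp0:2 pp1:3 pp2:3 pp3:1
Op 5: write(P1, v2, 131). refcount(pp2)=3>1 -> COPY to pp4. 5 ppages; refcounts: pp0:2 pp1:3 pp2:2 pp3:1 pp4:1
Op 6: write(P0, v0, 191). refcount(pp0)=2>1 -> COPY to pp5. 6 ppages; refcounts: pp0:1 pp1:3 pp2:2 pp3:1 pp4:1 pp5:1
Op 7: write(P0, v1, 194). refcount(pp1)=3>1 -> COPY to pp6. 7 ppages; refcounts: pp0:1 pp1:2 pp2:2 pp3:1 pp4:1 pp5:1 pp6:1

Answer: 7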